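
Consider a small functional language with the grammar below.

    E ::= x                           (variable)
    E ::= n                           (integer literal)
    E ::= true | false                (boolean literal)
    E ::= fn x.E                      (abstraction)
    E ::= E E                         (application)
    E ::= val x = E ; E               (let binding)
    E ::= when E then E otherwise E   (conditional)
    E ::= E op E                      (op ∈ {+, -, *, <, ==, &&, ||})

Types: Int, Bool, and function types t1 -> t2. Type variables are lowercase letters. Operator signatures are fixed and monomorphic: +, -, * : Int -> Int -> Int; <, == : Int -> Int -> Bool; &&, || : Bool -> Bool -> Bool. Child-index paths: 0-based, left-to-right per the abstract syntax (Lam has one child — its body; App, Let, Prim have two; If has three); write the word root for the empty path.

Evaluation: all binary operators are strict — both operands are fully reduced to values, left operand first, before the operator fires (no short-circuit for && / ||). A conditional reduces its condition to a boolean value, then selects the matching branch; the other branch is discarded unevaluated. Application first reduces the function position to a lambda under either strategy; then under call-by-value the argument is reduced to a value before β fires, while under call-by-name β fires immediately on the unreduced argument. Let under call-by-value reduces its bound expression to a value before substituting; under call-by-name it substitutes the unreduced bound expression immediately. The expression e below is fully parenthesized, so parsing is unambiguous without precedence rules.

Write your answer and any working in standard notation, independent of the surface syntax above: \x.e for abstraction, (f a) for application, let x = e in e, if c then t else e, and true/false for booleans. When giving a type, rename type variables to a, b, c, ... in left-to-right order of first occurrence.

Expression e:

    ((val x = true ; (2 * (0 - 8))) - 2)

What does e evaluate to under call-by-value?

Working:
step 0: ((let x = true in (2 * (0 - 8))) - 2)
step 1: [let@0] ((2 * (0 - 8)) - 2)
step 2: [delta@0.1] ((2 * -8) - 2)
step 3: [delta@0] (-16 - 2)
step 4: [delta@root] -18

Answer: -18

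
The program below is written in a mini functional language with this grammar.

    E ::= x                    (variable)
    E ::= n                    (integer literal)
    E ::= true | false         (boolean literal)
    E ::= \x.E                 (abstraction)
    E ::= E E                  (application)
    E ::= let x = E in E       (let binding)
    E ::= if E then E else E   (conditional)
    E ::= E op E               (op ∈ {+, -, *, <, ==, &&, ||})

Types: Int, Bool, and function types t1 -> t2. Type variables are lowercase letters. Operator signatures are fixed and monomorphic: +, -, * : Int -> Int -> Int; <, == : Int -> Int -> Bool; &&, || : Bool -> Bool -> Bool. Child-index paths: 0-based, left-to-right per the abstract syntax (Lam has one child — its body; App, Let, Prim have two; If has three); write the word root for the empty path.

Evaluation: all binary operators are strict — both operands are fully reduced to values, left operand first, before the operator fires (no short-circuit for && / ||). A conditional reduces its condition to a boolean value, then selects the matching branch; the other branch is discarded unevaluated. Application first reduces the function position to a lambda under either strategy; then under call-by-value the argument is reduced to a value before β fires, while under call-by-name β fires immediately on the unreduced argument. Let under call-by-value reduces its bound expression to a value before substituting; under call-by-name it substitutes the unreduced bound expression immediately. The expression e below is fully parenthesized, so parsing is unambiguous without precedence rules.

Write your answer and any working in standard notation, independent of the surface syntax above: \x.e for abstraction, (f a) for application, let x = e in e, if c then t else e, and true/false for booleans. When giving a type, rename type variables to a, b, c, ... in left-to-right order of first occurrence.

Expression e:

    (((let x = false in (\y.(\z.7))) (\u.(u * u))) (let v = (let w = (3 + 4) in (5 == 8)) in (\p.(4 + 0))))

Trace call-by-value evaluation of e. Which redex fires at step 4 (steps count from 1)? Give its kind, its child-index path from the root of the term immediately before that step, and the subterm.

Answer: let at 1.0 : (let w = 7 in (5 == 8))

Derivation:
step 0: (((let x = false in (\y.(\z.7))) (\u.(u * u))) (let v = (let w = (3 + 4) in (5 == 8)) in (\p.(4 + 0))))
step 1: [let@0.0] (((\y.(\z.7)) (\u.(u * u))) (let v = (let w = (3 + 4) in (5 == 8)) in (\p.(4 + 0))))
step 2: [beta@0] ((\z.7) (let v = (let w = (3 + 4) in (5 == 8)) in (\p.(4 + 0))))
step 3: [delta@1.0.0] ((\z.7) (let v = (let w = 7 in (5 == 8)) in (\p.(4 + 0))))
step 4: [let@1.0] ((\z.7) (let v = (5 == 8) in (\p.(4 + 0))))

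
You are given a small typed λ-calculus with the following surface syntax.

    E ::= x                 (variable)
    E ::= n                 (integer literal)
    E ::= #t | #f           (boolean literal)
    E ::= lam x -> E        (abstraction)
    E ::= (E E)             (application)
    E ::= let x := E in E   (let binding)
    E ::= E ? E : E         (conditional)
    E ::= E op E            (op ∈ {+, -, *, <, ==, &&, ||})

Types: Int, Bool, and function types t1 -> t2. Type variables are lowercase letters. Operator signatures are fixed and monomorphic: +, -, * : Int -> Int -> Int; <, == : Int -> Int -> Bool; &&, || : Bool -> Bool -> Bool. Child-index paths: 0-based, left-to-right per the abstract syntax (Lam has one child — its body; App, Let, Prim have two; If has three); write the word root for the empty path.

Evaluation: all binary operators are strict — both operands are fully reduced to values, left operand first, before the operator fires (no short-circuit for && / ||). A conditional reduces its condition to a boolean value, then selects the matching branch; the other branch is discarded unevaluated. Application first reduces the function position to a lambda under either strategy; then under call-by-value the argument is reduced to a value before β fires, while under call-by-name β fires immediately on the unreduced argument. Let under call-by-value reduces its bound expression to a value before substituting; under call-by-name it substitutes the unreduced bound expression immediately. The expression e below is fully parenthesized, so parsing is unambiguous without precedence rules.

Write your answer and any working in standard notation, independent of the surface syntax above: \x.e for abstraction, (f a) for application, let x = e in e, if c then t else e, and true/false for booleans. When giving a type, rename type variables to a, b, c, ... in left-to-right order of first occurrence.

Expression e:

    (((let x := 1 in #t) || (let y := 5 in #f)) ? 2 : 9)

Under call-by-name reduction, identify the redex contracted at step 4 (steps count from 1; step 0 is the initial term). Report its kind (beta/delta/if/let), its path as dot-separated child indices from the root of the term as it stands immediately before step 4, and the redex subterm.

Working:
step 0: (if ((let x = 1 in true) || (let y = 5 in false)) then 2 else 9)
step 1: [let@0.0] (if (true || (let y = 5 in false)) then 2 else 9)
step 2: [let@0.1] (if (true || false) then 2 else 9)
step 3: [delta@0] (if true then 2 else 9)
step 4: [if@root] 2

Answer: if at root : (if true then 2 else 9)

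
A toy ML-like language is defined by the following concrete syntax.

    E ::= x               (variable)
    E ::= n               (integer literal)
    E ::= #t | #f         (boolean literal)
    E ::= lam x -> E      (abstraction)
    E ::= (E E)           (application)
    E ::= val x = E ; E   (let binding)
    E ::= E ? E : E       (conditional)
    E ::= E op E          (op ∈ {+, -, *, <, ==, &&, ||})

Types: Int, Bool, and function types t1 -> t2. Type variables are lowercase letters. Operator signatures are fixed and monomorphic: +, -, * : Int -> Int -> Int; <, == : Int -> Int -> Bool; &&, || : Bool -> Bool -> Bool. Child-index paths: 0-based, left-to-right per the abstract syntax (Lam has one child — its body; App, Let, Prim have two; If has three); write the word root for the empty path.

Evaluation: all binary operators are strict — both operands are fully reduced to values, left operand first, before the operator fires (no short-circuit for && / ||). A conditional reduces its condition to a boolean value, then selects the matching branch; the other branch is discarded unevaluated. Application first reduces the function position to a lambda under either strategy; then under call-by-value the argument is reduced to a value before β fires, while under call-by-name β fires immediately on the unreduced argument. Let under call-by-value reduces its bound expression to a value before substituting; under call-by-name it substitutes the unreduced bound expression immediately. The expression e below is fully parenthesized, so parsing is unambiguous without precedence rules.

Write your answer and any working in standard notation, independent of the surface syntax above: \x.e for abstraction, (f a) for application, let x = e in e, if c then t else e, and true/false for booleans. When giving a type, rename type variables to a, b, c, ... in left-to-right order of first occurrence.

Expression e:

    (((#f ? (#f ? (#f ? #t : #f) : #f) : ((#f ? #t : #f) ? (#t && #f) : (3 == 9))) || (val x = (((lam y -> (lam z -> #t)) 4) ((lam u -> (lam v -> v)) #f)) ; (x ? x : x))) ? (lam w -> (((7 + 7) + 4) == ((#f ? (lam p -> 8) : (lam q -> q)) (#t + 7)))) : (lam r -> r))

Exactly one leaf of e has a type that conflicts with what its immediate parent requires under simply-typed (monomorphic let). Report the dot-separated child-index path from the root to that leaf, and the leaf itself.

Trace:
  unify Bool ~ Bool
  unify Bool ~ Bool
  unify Bool ~ Bool
  unify Bool ~ Bool
  unify Bool ~ Bool
  unify Bool ~ Bool
  unify Bool ~ Bool
  unify Bool ~ Bool
  unify Bool ~ Bool
  unify Bool ~ Bool
  unify Int ~ Int
  unify Int ~ Int
  unify Bool ~ Bool
  unify Bool ~ Bool
  unify Bool ~ Bool
\z._ : b -> Bool
\y._ : a -> b -> Bool
  unify a -> b -> Bool ~ Int -> c
  unify a ~ Int
  unify b -> Bool ~ c
_ _ : b -> Bool
v : e
\v._ : e -> e
\u._ : d -> e -> e
  unify d -> e -> e ~ Bool -> f
  unify d ~ Bool
  unify e -> e ~ f
_ _ : e -> e
  unify b -> Bool ~ (e -> e) -> g
  unify b ~ e -> e
  unify Bool ~ g
_ _ : Bool
let x : Bool
x : Bool
  unify Bool ~ Bool
x : Bool
x : Bool
  unify Bool ~ Bool
  unify Bool ~ Bool
  unify Bool ~ Bool
  unify Int ~ Int
  unify Int ~ Int
  unify Int ~ Int
  unify Int ~ Int
  unify Int ~ Int
  unify Bool ~ Bool
\p._ : i -> Int
q : j
\q._ : j -> j
  unify i -> Int ~ j -> j
  unify i ~ j
  unify Int ~ j
  unify Bool ~ Int
  FAIL: mismatch Bool ~ Int

Answer: 1.0.1.1.0 : true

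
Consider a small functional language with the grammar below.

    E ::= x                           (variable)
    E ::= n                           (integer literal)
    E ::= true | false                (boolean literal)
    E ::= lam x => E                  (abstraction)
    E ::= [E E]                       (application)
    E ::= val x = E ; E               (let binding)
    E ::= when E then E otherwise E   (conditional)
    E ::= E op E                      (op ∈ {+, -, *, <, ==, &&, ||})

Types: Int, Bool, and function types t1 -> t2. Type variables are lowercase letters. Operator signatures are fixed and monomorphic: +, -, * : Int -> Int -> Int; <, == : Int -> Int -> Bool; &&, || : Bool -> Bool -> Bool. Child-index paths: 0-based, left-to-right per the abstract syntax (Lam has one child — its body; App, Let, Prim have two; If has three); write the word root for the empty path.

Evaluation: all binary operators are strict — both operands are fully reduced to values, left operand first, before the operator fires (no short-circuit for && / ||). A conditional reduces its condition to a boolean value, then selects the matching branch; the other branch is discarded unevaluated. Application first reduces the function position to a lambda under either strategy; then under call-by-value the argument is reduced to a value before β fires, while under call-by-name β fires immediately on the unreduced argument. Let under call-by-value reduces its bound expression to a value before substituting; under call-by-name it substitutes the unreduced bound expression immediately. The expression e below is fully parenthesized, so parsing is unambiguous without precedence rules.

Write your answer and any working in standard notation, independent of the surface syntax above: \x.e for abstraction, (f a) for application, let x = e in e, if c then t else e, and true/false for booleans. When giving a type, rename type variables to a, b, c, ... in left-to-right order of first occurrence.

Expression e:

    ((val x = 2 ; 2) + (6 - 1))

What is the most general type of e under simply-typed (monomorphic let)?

Answer: Int

Trace:
let x : Int
  unify Int ~ Int
  unify Int ~ Int
  unify Int ~ Int
  unify Int ~ Int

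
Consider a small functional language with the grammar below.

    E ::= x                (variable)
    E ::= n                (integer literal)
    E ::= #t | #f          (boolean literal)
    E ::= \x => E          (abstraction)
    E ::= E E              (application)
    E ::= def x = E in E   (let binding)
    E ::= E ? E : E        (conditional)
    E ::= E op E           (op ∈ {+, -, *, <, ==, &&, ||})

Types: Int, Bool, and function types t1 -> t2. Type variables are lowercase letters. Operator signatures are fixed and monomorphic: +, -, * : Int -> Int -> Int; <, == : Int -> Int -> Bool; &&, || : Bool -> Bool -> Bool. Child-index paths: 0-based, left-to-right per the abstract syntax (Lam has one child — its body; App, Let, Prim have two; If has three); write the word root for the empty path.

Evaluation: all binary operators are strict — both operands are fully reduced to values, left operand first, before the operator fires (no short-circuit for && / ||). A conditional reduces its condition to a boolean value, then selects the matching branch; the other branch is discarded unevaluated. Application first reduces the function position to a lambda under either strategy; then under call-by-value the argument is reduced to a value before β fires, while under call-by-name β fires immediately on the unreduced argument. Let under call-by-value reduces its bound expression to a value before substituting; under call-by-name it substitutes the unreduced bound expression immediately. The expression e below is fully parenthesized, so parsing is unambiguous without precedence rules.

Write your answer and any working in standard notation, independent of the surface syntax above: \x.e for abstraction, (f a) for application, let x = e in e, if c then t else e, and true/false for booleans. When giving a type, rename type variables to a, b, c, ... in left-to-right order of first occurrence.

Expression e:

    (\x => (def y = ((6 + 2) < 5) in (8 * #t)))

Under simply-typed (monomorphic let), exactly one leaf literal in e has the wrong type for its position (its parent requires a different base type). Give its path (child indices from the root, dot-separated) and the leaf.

Derivation:
  unify Int ~ Int
  unify Int ~ Int
  unify Int ~ Int
  unify Int ~ Int
let y : Bool
  unify Int ~ Int
  unify Bool ~ Int
  FAIL: mismatch Bool ~ Int

Answer: 0.1.1 : true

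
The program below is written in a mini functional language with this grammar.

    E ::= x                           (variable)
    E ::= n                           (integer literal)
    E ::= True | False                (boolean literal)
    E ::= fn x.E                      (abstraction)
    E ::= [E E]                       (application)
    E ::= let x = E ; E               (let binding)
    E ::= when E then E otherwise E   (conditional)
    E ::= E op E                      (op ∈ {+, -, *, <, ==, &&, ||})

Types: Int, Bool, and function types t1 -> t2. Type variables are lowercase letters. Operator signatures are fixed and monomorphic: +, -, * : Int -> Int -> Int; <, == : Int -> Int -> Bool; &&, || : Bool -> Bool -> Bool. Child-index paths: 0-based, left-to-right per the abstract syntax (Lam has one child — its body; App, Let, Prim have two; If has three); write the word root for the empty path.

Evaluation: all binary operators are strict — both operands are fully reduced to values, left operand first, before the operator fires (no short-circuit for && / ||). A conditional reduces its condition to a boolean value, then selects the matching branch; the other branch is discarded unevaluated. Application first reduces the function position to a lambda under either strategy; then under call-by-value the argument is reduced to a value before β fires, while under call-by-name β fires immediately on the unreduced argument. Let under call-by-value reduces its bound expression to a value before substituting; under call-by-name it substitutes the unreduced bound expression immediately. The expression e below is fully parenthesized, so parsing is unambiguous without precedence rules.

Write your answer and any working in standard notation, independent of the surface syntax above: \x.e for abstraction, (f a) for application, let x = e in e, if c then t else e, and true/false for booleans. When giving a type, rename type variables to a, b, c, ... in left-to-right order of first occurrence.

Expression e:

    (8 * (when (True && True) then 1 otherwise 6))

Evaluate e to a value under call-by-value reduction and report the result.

Answer: 8

Working:
step 0: (8 * (if (true && true) then 1 else 6))
step 1: [delta@1.0] (8 * (if true then 1 else 6))
step 2: [if@1] (8 * 1)
step 3: [delta@root] 8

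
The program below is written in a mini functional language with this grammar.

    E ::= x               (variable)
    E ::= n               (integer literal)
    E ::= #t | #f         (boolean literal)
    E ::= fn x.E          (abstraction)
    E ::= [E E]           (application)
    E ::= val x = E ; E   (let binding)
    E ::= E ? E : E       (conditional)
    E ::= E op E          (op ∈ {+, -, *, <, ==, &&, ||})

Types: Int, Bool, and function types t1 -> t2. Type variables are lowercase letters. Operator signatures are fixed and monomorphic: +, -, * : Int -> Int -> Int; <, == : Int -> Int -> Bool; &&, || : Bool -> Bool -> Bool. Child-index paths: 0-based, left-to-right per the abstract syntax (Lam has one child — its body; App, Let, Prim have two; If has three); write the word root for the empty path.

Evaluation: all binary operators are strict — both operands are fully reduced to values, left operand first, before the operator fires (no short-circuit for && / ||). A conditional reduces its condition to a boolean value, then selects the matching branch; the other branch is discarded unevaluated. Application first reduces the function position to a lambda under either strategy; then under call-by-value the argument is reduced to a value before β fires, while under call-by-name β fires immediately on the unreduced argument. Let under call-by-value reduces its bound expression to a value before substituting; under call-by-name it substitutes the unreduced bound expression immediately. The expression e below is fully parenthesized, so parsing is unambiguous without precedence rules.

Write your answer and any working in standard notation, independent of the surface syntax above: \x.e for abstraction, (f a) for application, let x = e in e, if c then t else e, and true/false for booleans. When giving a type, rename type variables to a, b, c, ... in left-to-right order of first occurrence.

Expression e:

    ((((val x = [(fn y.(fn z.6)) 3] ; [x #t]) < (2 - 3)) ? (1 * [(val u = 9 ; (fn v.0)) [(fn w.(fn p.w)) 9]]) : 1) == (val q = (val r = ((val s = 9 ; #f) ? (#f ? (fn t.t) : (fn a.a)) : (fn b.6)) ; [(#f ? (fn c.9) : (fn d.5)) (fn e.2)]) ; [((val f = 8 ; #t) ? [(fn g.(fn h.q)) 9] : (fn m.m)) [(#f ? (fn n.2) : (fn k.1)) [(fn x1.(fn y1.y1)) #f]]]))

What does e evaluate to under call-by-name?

Derivation:
step 0: ((if ((let x = ((\y.(\z.6)) 3) in (x true)) < (2 - 3)) then (1 * ((let u = 9 in (\v.0)) ((\w.(\p.w)) 9))) else 1) == (let q = (let r = (if (let s = 9 in false) then (if false then (\t.t) else (\a.a)) else (\b.6)) in ((if false then (\c.9) else (\d.5)) (\e.2))) in ((if (let f = 8 in true) then ((\g.(\h.q)) 9) else (\m.m)) ((if false then (\n.2) else (\k.1)) ((\x1.(\y1.y1)) false)))))
step 1: [let@0.0.0] ((if ((((\y.(\z.6)) 3) true) < (2 - 3)) then (1 * ((let u = 9 in (\v.0)) ((\w.(\p.w)) 9))) else 1) == (let q = (let r = (if (let s = 9 in false) then (if false then (\t.t) else (\a.a)) else (\b.6)) in ((if false then (\c.9) else (\d.5)) (\e.2))) in ((if (let f = 8 in true) then ((\g.(\h.q)) 9) else (\m.m)) ((if false then (\n.2) else (\k.1)) ((\x1.(\y1.y1)) false)))))
step 2: [beta@0.0.0.0] ((if (((\z.6) true) < (2 - 3)) then (1 * ((let u = 9 in (\v.0)) ((\w.(\p.w)) 9))) else 1) == (let q = (let r = (if (let s = 9 in false) then (if false then (\t.t) else (\a.a)) else (\b.6)) in ((if false then (\c.9) else (\d.5)) (\e.2))) in ((if (let f = 8 in true) then ((\g.(\h.q)) 9) else (\m.m)) ((if false then (\n.2) else (\k.1)) ((\x1.(\y1.y1)) false)))))
step 3: [beta@0.0.0] ((if (6 < (2 - 3)) then (1 * ((let u = 9 in (\v.0)) ((\w.(\p.w)) 9))) else 1) == (let q = (let r = (if (let s = 9 in false) then (if false then (\t.t) else (\a.a)) else (\b.6)) in ((if false then (\c.9) else (\d.5)) (\e.2))) in ((if (let f = 8 in true) then ((\g.(\h.q)) 9) else (\m.m)) ((if false then (\n.2) else (\k.1)) ((\x1.(\y1.y1)) false)))))
step 4: [delta@0.0.1] ((if (6 < -1) then (1 * ((let u = 9 in (\v.0)) ((\w.(\p.w)) 9))) else 1) == (let q = (let r = (if (let s = 9 in false) then (if false then (\t.t) else (\a.a)) else (\b.6)) in ((if false then (\c.9) else (\d.5)) (\e.2))) in ((if (let f = 8 in true) then ((\g.(\h.q)) 9) else (\m.m)) ((if false then (\n.2) else (\k.1)) ((\x1.(\y1.y1)) false)))))
step 5: [delta@0.0] ((if false then (1 * ((let u = 9 in (\v.0)) ((\w.(\p.w)) 9))) else 1) == (let q = (let r = (if (let s = 9 in false) then (if false then (\t.t) else (\a.a)) else (\b.6)) in ((if false then (\c.9) else (\d.5)) (\e.2))) in ((if (let f = 8 in true) then ((\g.(\h.q)) 9) else (\m.m)) ((if false then (\n.2) else (\k.1)) ((\x1.(\y1.y1)) false)))))
step 6: [if@0] (1 == (let q = (let r = (if (let s = 9 in false) then (if false then (\t.t) else (\a.a)) else (\b.6)) in ((if false then (\c.9) else (\d.5)) (\e.2))) in ((if (let f = 8 in true) then ((\g.(\h.q)) 9) else (\m.m)) ((if false then (\n.2) else (\k.1)) ((\x1.(\y1.y1)) false)))))
step 7: [let@1] (1 == ((if (let f = 8 in true) then ((\g.(\h.(let r = (if (let s = 9 in false) then (if false then (\t.t) else (\a.a)) else (\b.6)) in ((if false then (\c.9) else (\d.5)) (\e.2))))) 9) else (\m.m)) ((if false then (\n.2) else (\k.1)) ((\x1.(\y1.y1)) false))))
step 8: [let@1.0.0] (1 == ((if true then ((\g.(\h.(let r = (if (let s = 9 in false) then (if false then (\t.t) else (\a.a)) else (\b.6)) in ((if false then (\c.9) else (\d.5)) (\e.2))))) 9) else (\m.m)) ((if false then (\n.2) else (\k.1)) ((\x1.(\y1.y1)) false))))
step 9: [if@1.0] (1 == (((\g.(\h.(let r = (if (let s = 9 in false) then (if false then (\t.t) else (\a.a)) else (\b.6)) in ((if false then (\c.9) else (\d.5)) (\e.2))))) 9) ((if false then (\n.2) else (\k.1)) ((\x1.(\y1.y1)) false))))
step 10: [beta@1.0] (1 == ((\h.(let r = (if (let s = 9 in false) then (if false then (\t.t) else (\a.a)) else (\b.6)) in ((if false then (\c.9) else (\d.5)) (\e.2)))) ((if false then (\n.2) else (\k.1)) ((\x1.(\y1.y1)) false))))
step 11: [beta@1] (1 == (let r = (if (let s = 9 in false) then (if false then (\t.t) else (\a.a)) else (\b.6)) in ((if false then (\c.9) else (\d.5)) (\e.2))))
step 12: [let@1] (1 == ((if false then (\c.9) else (\d.5)) (\e.2)))
step 13: [if@1.0] (1 == ((\d.5) (\e.2)))
step 14: [beta@1] (1 == 5)
step 15: [delta@root] false

Answer: false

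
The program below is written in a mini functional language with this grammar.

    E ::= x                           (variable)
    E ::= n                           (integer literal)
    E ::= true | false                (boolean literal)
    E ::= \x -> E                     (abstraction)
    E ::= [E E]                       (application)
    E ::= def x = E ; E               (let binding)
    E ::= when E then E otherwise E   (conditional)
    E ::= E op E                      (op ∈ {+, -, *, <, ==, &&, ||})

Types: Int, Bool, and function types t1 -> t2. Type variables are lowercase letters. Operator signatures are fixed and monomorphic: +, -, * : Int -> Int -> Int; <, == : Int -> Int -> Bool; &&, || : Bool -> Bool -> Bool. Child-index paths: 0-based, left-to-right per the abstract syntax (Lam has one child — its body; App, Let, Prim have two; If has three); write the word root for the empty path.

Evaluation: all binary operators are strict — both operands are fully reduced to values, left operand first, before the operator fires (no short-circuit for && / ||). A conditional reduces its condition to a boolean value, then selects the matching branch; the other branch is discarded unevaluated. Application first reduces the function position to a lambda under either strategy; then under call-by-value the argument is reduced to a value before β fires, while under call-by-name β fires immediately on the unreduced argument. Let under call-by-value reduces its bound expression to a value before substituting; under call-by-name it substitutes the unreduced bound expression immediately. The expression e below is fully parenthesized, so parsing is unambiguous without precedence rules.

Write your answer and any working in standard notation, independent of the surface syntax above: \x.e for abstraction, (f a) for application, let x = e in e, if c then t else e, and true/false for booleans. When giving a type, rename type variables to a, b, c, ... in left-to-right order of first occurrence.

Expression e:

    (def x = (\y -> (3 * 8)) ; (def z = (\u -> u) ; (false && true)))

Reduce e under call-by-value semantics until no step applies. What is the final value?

Answer: false

Working:
step 0: (let x = (\y.(3 * 8)) in (let z = (\u.u) in (false && true)))
step 1: [let@root] (let z = (\u.u) in (false && true))
step 2: [let@root] (false && true)
step 3: [delta@root] false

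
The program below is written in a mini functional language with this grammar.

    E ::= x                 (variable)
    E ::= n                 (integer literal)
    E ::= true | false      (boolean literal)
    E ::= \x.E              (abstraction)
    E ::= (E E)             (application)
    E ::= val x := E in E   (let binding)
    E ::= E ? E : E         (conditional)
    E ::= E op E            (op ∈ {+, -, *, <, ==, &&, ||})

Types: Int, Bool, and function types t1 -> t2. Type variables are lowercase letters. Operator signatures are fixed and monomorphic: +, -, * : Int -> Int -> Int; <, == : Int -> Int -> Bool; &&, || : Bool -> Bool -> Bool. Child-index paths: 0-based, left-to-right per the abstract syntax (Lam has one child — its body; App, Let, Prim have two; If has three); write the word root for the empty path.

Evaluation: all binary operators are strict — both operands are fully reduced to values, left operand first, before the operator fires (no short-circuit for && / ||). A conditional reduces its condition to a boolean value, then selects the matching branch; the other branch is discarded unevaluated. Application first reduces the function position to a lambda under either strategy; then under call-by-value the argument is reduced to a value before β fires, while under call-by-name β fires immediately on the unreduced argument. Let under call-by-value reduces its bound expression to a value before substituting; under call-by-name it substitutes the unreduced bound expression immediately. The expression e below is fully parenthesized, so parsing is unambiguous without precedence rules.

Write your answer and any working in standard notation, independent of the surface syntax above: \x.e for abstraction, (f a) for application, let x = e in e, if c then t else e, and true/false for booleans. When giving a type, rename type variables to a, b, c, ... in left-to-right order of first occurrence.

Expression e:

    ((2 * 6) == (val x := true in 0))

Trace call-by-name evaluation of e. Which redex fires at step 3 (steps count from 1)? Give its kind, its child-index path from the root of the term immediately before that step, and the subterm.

Answer: delta at root : (12 == 0)

Derivation:
step 0: ((2 * 6) == (let x = true in 0))
step 1: [delta@0] (12 == (let x = true in 0))
step 2: [let@1] (12 == 0)
step 3: [delta@root] false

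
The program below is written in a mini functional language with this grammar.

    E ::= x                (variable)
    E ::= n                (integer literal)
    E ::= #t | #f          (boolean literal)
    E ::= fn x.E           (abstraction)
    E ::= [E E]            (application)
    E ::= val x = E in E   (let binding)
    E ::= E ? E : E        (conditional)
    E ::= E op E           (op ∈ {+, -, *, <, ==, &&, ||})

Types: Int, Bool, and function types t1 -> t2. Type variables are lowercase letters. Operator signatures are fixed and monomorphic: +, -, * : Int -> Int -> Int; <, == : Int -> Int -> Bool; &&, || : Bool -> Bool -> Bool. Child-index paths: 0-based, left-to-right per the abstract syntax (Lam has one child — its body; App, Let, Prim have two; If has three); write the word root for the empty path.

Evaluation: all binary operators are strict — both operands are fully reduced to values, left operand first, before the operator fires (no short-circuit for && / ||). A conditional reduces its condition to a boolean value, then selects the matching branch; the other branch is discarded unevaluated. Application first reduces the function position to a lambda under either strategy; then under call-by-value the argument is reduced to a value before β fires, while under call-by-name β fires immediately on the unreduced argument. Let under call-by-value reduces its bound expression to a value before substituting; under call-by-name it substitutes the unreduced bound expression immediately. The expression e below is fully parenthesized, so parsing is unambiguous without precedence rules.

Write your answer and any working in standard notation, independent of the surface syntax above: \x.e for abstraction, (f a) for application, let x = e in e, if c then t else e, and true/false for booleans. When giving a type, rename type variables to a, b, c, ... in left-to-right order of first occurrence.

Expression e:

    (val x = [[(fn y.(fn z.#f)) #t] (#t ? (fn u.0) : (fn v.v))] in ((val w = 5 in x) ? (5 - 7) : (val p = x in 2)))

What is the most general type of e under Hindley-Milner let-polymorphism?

Answer: Int

Derivation:
\z._ : b -> Bool
\y._ : a -> b -> Bool
  unify a -> b -> Bool ~ Bool -> c
  unify a ~ Bool
  unify b -> Bool ~ c
_ _ : b -> Bool
  unify Bool ~ Bool
\u._ : d -> Int
v : e
\v._ : e -> e
  unify d -> Int ~ e -> e
  unify d ~ e
  unify Int ~ e
  unify b -> Bool ~ (Int -> Int) -> f
  unify b ~ Int -> Int
  unify Bool ~ f
_ _ : Bool
let x : Bool
let w : Int
x : Bool
  unify Bool ~ Bool
  unify Int ~ Int
  unify Int ~ Int
x : Bool
let p : Bool
  unify Int ~ Int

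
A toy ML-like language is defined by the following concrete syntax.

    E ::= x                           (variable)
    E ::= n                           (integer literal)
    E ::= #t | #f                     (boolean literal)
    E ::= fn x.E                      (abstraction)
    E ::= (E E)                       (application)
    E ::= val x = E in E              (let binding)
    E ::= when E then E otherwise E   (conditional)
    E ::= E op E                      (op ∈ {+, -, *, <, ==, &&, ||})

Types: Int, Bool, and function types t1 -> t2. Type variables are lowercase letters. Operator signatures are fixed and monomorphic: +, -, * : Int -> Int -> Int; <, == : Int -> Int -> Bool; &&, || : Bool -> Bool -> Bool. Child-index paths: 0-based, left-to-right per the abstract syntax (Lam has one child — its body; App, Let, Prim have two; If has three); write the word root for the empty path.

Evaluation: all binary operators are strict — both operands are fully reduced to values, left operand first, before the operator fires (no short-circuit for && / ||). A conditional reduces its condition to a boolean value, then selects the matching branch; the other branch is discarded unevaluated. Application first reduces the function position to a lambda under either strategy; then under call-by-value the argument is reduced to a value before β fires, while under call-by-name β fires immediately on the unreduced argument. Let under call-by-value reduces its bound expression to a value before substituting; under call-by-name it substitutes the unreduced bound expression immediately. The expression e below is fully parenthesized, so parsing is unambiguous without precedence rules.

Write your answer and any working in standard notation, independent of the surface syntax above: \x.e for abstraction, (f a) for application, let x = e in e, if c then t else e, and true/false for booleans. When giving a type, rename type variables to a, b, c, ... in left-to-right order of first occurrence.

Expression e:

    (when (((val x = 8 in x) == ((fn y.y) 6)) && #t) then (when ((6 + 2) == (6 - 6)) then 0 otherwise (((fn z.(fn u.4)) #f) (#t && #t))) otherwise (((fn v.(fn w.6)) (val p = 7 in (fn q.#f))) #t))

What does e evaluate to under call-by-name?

Answer: 6

Derivation:
step 0: (if (((let x = 8 in x) == ((\y.y) 6)) && true) then (if ((6 + 2) == (6 - 6)) then 0 else (((\z.(\u.4)) false) (true && true))) else (((\v.(\w.6)) (let p = 7 in (\q.false))) true))
step 1: [let@0.0.0] (if ((8 == ((\y.y) 6)) && true) then (if ((6 + 2) == (6 - 6)) then 0 else (((\z.(\u.4)) false) (true && true))) else (((\v.(\w.6)) (let p = 7 in (\q.false))) true))
step 2: [beta@0.0.1] (if ((8 == 6) && true) then (if ((6 + 2) == (6 - 6)) then 0 else (((\z.(\u.4)) false) (true && true))) else (((\v.(\w.6)) (let p = 7 in (\q.false))) true))
step 3: [delta@0.0] (if (false && true) then (if ((6 + 2) == (6 - 6)) then 0 else (((\z.(\u.4)) false) (true && true))) else (((\v.(\w.6)) (let p = 7 in (\q.false))) true))
step 4: [delta@0] (if false then (if ((6 + 2) == (6 - 6)) then 0 else (((\z.(\u.4)) false) (true && true))) else (((\v.(\w.6)) (let p = 7 in (\q.false))) true))
step 5: [if@root] (((\v.(\w.6)) (let p = 7 in (\q.false))) true)
step 6: [beta@0] ((\w.6) true)
step 7: [beta@root] 6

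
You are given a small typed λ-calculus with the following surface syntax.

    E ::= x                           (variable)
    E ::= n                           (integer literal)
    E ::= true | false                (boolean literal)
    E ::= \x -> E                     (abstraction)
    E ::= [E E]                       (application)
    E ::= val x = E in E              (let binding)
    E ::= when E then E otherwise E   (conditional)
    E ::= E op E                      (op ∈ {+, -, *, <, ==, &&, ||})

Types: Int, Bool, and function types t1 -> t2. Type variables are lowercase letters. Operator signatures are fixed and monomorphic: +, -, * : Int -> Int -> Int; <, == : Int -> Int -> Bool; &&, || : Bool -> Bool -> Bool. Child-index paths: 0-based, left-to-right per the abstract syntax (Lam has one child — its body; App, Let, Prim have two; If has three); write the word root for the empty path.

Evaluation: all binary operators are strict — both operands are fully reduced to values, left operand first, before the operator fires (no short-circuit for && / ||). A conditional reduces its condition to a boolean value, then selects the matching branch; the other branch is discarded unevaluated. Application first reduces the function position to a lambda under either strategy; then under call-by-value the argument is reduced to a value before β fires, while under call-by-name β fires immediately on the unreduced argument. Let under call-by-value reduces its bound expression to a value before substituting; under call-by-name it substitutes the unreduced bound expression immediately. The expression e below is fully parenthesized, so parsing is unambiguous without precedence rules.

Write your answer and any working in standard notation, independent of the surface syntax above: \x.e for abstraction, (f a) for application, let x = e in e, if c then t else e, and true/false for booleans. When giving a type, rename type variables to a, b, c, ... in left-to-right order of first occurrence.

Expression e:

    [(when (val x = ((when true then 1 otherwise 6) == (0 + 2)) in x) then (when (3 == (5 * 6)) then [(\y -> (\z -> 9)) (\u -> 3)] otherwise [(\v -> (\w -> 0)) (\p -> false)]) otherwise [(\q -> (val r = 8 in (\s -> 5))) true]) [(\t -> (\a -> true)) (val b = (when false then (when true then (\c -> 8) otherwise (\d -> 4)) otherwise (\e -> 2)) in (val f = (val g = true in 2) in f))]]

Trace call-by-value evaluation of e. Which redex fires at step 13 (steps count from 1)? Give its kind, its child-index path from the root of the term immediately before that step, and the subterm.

Answer: beta at root : ((\s.5) (\a.true))

Working:
step 0: ((if (let x = ((if true then 1 else 6) == (0 + 2)) in x) then (if (3 == (5 * 6)) then ((\y.(\z.9)) (\u.3)) else ((\v.(\w.0)) (\p.false))) else ((\q.(let r = 8 in (\s.5))) true)) ((\t.(\a.true)) (let b = (if false then (if true then (\c.8) else (\d.4)) else (\e.2)) in (let f = (let g = true in 2) in f))))
step 1: [if@0.0.0.0] ((if (let x = (1 == (0 + 2)) in x) then (if (3 == (5 * 6)) then ((\y.(\z.9)) (\u.3)) else ((\v.(\w.0)) (\p.false))) else ((\q.(let r = 8 in (\s.5))) true)) ((\t.(\a.true)) (let b = (if false then (if true then (\c.8) else (\d.4)) else (\e.2)) in (let f = (let g = true in 2) in f))))
step 2: [delta@0.0.0.1] ((if (let x = (1 == 2) in x) then (if (3 == (5 * 6)) then ((\y.(\z.9)) (\u.3)) else ((\v.(\w.0)) (\p.false))) else ((\q.(let r = 8 in (\s.5))) true)) ((\t.(\a.true)) (let b = (if false then (if true then (\c.8) else (\d.4)) else (\e.2)) in (let f = (let g = true in 2) in f))))
step 3: [delta@0.0.0] ((if (let x = false in x) then (if (3 == (5 * 6)) then ((\y.(\z.9)) (\u.3)) else ((\v.(\w.0)) (\p.false))) else ((\q.(let r = 8 in (\s.5))) true)) ((\t.(\a.true)) (let b = (if false then (if true then (\c.8) else (\d.4)) else (\e.2)) in (let f = (let g = true in 2) in f))))
step 4: [let@0.0] ((if false then (if (3 == (5 * 6)) then ((\y.(\z.9)) (\u.3)) else ((\v.(\w.0)) (\p.false))) else ((\q.(let r = 8 in (\s.5))) true)) ((\t.(\a.true)) (let b = (if false then (if true then (\c.8) else (\d.4)) else (\e.2)) in (let f = (let g = true in 2) in f))))
step 5: [if@0] (((\q.(let r = 8 in (\s.5))) true) ((\t.(\a.true)) (let b = (if false then (if true then (\c.8) else (\d.4)) else (\e.2)) in (let f = (let g = true in 2) in f))))
step 6: [beta@0] ((let r = 8 in (\s.5)) ((\t.(\a.true)) (let b = (if false then (if true then (\c.8) else (\d.4)) else (\e.2)) in (let f = (let g = true in 2) in f))))
step 7: [let@0] ((\s.5) ((\t.(\a.true)) (let b = (if false then (if true then (\c.8) else (\d.4)) else (\e.2)) in (let f = (let g = true in 2) in f))))
step 8: [if@1.1.0] ((\s.5) ((\t.(\a.true)) (let b = (\e.2) in (let f = (let g = true in 2) in f))))
step 9: [let@1.1] ((\s.5) ((\t.(\a.true)) (let f = (let g = true in 2) in f)))
step 10: [let@1.1.0] ((\s.5) ((\t.(\a.true)) (let f = 2 in f)))
step 11: [let@1.1] ((\s.5) ((\t.(\a.true)) 2))
step 12: [beta@1] ((\s.5) (\a.true))
step 13: [beta@root] 5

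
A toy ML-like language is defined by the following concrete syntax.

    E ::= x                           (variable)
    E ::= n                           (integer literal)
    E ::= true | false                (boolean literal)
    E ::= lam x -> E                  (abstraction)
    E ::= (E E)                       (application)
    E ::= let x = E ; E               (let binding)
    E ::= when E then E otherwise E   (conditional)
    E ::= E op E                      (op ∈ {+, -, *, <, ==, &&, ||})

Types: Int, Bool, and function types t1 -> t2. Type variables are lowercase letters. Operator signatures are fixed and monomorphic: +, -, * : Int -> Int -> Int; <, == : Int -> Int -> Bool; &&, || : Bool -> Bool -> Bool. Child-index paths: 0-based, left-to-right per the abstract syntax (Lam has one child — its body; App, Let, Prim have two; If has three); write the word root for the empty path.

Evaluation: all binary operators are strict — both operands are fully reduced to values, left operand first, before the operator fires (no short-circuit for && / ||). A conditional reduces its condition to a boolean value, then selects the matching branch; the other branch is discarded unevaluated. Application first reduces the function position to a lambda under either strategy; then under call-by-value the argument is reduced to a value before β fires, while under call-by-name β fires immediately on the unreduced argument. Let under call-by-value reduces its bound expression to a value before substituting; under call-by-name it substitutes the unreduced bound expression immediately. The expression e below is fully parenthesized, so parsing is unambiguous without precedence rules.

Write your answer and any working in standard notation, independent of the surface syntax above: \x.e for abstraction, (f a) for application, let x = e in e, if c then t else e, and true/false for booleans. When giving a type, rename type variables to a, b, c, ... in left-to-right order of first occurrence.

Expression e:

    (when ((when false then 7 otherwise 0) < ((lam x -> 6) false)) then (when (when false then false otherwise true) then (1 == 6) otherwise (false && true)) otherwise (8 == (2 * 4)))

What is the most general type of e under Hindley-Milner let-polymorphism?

Answer: Bool

Working:
  unify Bool ~ Bool
  unify Int ~ Int
  unify Int ~ Int
\x._ : a -> Int
  unify a -> Int ~ Bool -> b
  unify a ~ Bool
  unify Int ~ b
_ _ : Int
  unify Int ~ Int
  unify Bool ~ Bool
  unify Bool ~ Bool
  unify Bool ~ Bool
  unify Bool ~ Bool
  unify Int ~ Int
  unify Int ~ Int
  unify Bool ~ Bool
  unify Bool ~ Bool
  unify Bool ~ Bool
  unify Int ~ Int
  unify Int ~ Int
  unify Int ~ Int
  unify Int ~ Int
  unify Bool ~ Bool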